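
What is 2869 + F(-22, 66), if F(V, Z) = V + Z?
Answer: 2913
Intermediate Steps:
2869 + F(-22, 66) = 2869 + (-22 + 66) = 2869 + 44 = 2913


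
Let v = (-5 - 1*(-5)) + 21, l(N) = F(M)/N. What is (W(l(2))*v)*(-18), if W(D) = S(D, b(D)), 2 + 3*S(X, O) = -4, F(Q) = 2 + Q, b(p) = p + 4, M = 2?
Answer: 756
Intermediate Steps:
b(p) = 4 + p
S(X, O) = -2 (S(X, O) = -⅔ + (⅓)*(-4) = -⅔ - 4/3 = -2)
l(N) = 4/N (l(N) = (2 + 2)/N = 4/N)
W(D) = -2
v = 21 (v = (-5 + 5) + 21 = 0 + 21 = 21)
(W(l(2))*v)*(-18) = -2*21*(-18) = -42*(-18) = 756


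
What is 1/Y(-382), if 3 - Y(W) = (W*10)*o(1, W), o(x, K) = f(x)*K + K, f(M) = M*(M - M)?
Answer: -1/1459237 ≈ -6.8529e-7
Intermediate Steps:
f(M) = 0 (f(M) = M*0 = 0)
o(x, K) = K (o(x, K) = 0*K + K = 0 + K = K)
Y(W) = 3 - 10*W² (Y(W) = 3 - W*10*W = 3 - 10*W*W = 3 - 10*W²)
1/Y(-382) = 1/(3 - 10*(-382)²) = 1/(3 - 10*145924) = 1/(3 - 1459240) = 1/(-1459237) = -1/1459237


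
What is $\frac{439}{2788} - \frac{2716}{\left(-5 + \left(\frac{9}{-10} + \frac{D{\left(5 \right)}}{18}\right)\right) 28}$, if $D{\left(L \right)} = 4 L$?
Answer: $\frac{24528449}{1201628} \approx 20.413$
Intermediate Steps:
$\frac{439}{2788} - \frac{2716}{\left(-5 + \left(\frac{9}{-10} + \frac{D{\left(5 \right)}}{18}\right)\right) 28} = \frac{439}{2788} - \frac{2716}{\left(-5 + \left(\frac{9}{-10} + \frac{4 \cdot 5}{18}\right)\right) 28} = 439 \cdot \frac{1}{2788} - \frac{2716}{\left(-5 + \left(9 \left(- \frac{1}{10}\right) + 20 \cdot \frac{1}{18}\right)\right) 28} = \frac{439}{2788} - \frac{2716}{\left(-5 + \left(- \frac{9}{10} + \frac{10}{9}\right)\right) 28} = \frac{439}{2788} - \frac{2716}{\left(-5 + \frac{19}{90}\right) 28} = \frac{439}{2788} - \frac{2716}{\left(- \frac{431}{90}\right) 28} = \frac{439}{2788} - \frac{2716}{- \frac{6034}{45}} = \frac{439}{2788} - - \frac{8730}{431} = \frac{439}{2788} + \frac{8730}{431} = \frac{24528449}{1201628}$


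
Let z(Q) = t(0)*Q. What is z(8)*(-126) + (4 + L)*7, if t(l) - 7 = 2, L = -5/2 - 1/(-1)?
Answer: -18109/2 ≈ -9054.5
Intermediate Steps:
L = -3/2 (L = -5*1/2 - 1*(-1) = -5/2 + 1 = -3/2 ≈ -1.5000)
t(l) = 9 (t(l) = 7 + 2 = 9)
z(Q) = 9*Q
z(8)*(-126) + (4 + L)*7 = (9*8)*(-126) + (4 - 3/2)*7 = 72*(-126) + (5/2)*7 = -9072 + 35/2 = -18109/2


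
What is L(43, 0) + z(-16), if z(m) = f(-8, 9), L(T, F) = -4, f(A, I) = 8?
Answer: 4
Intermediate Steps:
z(m) = 8
L(43, 0) + z(-16) = -4 + 8 = 4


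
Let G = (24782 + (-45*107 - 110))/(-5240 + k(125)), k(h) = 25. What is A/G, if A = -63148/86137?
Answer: 329316820/1710422409 ≈ 0.19254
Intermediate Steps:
G = -19857/5215 (G = (24782 + (-45*107 - 110))/(-5240 + 25) = (24782 + (-4815 - 110))/(-5215) = (24782 - 4925)*(-1/5215) = 19857*(-1/5215) = -19857/5215 ≈ -3.8077)
A = -63148/86137 (A = -63148*1/86137 = -63148/86137 ≈ -0.73311)
A/G = -63148/(86137*(-19857/5215)) = -63148/86137*(-5215/19857) = 329316820/1710422409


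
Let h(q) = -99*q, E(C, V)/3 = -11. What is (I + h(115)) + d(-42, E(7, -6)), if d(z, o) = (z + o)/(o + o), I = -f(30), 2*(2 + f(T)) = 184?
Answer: -252425/22 ≈ -11474.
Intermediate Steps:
f(T) = 90 (f(T) = -2 + (½)*184 = -2 + 92 = 90)
E(C, V) = -33 (E(C, V) = 3*(-11) = -33)
I = -90 (I = -1*90 = -90)
d(z, o) = (o + z)/(2*o) (d(z, o) = (o + z)/((2*o)) = (o + z)*(1/(2*o)) = (o + z)/(2*o))
(I + h(115)) + d(-42, E(7, -6)) = (-90 - 99*115) + (½)*(-33 - 42)/(-33) = (-90 - 11385) + (½)*(-1/33)*(-75) = -11475 + 25/22 = -252425/22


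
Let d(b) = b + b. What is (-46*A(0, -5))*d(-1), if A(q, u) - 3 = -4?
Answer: -92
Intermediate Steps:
d(b) = 2*b
A(q, u) = -1 (A(q, u) = 3 - 4 = -1)
(-46*A(0, -5))*d(-1) = (-46*(-1))*(2*(-1)) = 46*(-2) = -92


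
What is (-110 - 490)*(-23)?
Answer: 13800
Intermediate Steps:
(-110 - 490)*(-23) = -600*(-23) = 13800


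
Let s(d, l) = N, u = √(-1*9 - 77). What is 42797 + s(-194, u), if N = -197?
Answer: 42600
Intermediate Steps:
u = I*√86 (u = √(-9 - 77) = √(-86) = I*√86 ≈ 9.2736*I)
s(d, l) = -197
42797 + s(-194, u) = 42797 - 197 = 42600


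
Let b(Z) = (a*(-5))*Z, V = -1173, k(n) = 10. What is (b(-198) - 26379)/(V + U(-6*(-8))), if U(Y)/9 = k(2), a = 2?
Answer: 8133/361 ≈ 22.529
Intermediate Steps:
U(Y) = 90 (U(Y) = 9*10 = 90)
b(Z) = -10*Z (b(Z) = (2*(-5))*Z = -10*Z)
(b(-198) - 26379)/(V + U(-6*(-8))) = (-10*(-198) - 26379)/(-1173 + 90) = (1980 - 26379)/(-1083) = -24399*(-1/1083) = 8133/361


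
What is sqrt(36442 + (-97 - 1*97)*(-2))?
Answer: sqrt(36830) ≈ 191.91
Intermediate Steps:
sqrt(36442 + (-97 - 1*97)*(-2)) = sqrt(36442 + (-97 - 97)*(-2)) = sqrt(36442 - 194*(-2)) = sqrt(36442 + 388) = sqrt(36830)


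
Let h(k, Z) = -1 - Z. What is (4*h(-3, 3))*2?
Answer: -32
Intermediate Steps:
(4*h(-3, 3))*2 = (4*(-1 - 1*3))*2 = (4*(-1 - 3))*2 = (4*(-4))*2 = -16*2 = -32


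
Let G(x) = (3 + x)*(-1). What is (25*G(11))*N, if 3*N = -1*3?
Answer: 350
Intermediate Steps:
G(x) = -3 - x
N = -1 (N = (-1*3)/3 = (⅓)*(-3) = -1)
(25*G(11))*N = (25*(-3 - 1*11))*(-1) = (25*(-3 - 11))*(-1) = (25*(-14))*(-1) = -350*(-1) = 350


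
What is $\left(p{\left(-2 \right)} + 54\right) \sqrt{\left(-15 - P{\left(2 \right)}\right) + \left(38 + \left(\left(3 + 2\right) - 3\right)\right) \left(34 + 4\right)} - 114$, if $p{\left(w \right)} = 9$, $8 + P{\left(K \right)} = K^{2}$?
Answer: $-114 + 63 \sqrt{1509} \approx 2333.3$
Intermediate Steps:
$P{\left(K \right)} = -8 + K^{2}$
$\left(p{\left(-2 \right)} + 54\right) \sqrt{\left(-15 - P{\left(2 \right)}\right) + \left(38 + \left(\left(3 + 2\right) - 3\right)\right) \left(34 + 4\right)} - 114 = \left(9 + 54\right) \sqrt{\left(-15 - \left(-8 + 2^{2}\right)\right) + \left(38 + \left(\left(3 + 2\right) - 3\right)\right) \left(34 + 4\right)} - 114 = 63 \sqrt{\left(-15 - \left(-8 + 4\right)\right) + \left(38 + \left(5 - 3\right)\right) 38} - 114 = 63 \sqrt{\left(-15 - -4\right) + \left(38 + 2\right) 38} - 114 = 63 \sqrt{\left(-15 + 4\right) + 40 \cdot 38} - 114 = 63 \sqrt{-11 + 1520} - 114 = 63 \sqrt{1509} - 114 = -114 + 63 \sqrt{1509}$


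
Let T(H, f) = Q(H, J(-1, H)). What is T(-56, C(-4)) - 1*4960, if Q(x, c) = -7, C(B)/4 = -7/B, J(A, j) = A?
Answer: -4967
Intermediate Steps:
C(B) = -28/B (C(B) = 4*(-7/B) = -28/B)
T(H, f) = -7
T(-56, C(-4)) - 1*4960 = -7 - 1*4960 = -7 - 4960 = -4967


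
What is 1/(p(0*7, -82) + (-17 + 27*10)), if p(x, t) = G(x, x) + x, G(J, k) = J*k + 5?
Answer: 1/258 ≈ 0.0038760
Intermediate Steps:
G(J, k) = 5 + J*k
p(x, t) = 5 + x + x**2 (p(x, t) = (5 + x*x) + x = (5 + x**2) + x = 5 + x + x**2)
1/(p(0*7, -82) + (-17 + 27*10)) = 1/((5 + 0*7 + (0*7)**2) + (-17 + 27*10)) = 1/((5 + 0 + 0**2) + (-17 + 270)) = 1/((5 + 0 + 0) + 253) = 1/(5 + 253) = 1/258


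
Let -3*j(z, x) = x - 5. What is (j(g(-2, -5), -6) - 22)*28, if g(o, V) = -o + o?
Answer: -1540/3 ≈ -513.33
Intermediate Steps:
g(o, V) = 0
j(z, x) = 5/3 - x/3 (j(z, x) = -(x - 5)/3 = -(-5 + x)/3 = 5/3 - x/3)
(j(g(-2, -5), -6) - 22)*28 = ((5/3 - 1/3*(-6)) - 22)*28 = ((5/3 + 2) - 22)*28 = (11/3 - 22)*28 = -55/3*28 = -1540/3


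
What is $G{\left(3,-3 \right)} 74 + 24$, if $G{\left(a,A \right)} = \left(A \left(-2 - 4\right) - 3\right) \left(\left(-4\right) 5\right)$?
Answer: $-22176$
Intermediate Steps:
$G{\left(a,A \right)} = 60 + 120 A$ ($G{\left(a,A \right)} = \left(A \left(-6\right) - 3\right) \left(-20\right) = \left(- 6 A - 3\right) \left(-20\right) = \left(-3 - 6 A\right) \left(-20\right) = 60 + 120 A$)
$G{\left(3,-3 \right)} 74 + 24 = \left(60 + 120 \left(-3\right)\right) 74 + 24 = \left(60 - 360\right) 74 + 24 = \left(-300\right) 74 + 24 = -22200 + 24 = -22176$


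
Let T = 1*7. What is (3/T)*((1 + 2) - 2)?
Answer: 3/7 ≈ 0.42857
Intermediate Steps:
T = 7
(3/T)*((1 + 2) - 2) = (3/7)*((1 + 2) - 2) = (3*(1/7))*(3 - 2) = (3/7)*1 = 3/7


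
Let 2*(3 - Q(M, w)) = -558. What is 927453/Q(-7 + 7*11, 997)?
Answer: 309151/94 ≈ 3288.8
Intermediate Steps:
Q(M, w) = 282 (Q(M, w) = 3 - ½*(-558) = 3 + 279 = 282)
927453/Q(-7 + 7*11, 997) = 927453/282 = 927453*(1/282) = 309151/94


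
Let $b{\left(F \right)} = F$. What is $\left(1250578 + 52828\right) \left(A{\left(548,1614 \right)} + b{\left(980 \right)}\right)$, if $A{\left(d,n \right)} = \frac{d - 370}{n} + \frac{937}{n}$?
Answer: $\frac{1031538318005}{807} \approx 1.2782 \cdot 10^{9}$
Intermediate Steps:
$A{\left(d,n \right)} = \frac{937}{n} + \frac{-370 + d}{n}$ ($A{\left(d,n \right)} = \frac{-370 + d}{n} + \frac{937}{n} = \frac{937}{n} + \frac{-370 + d}{n}$)
$\left(1250578 + 52828\right) \left(A{\left(548,1614 \right)} + b{\left(980 \right)}\right) = \left(1250578 + 52828\right) \left(\frac{567 + 548}{1614} + 980\right) = 1303406 \left(\frac{1}{1614} \cdot 1115 + 980\right) = 1303406 \left(\frac{1115}{1614} + 980\right) = 1303406 \cdot \frac{1582835}{1614} = \frac{1031538318005}{807}$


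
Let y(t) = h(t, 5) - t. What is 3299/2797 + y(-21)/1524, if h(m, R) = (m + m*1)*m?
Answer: 2517789/1420876 ≈ 1.7720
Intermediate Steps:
h(m, R) = 2*m² (h(m, R) = (m + m)*m = (2*m)*m = 2*m²)
y(t) = -t + 2*t² (y(t) = 2*t² - t = -t + 2*t²)
3299/2797 + y(-21)/1524 = 3299/2797 - 21*(-1 + 2*(-21))/1524 = 3299*(1/2797) - 21*(-1 - 42)*(1/1524) = 3299/2797 - 21*(-43)*(1/1524) = 3299/2797 + 903*(1/1524) = 3299/2797 + 301/508 = 2517789/1420876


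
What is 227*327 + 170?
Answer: 74399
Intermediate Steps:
227*327 + 170 = 74229 + 170 = 74399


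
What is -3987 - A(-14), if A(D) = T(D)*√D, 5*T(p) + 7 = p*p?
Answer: -3987 - 189*I*√14/5 ≈ -3987.0 - 141.43*I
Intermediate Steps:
T(p) = -7/5 + p²/5 (T(p) = -7/5 + (p*p)/5 = -7/5 + p²/5)
A(D) = √D*(-7/5 + D²/5) (A(D) = (-7/5 + D²/5)*√D = √D*(-7/5 + D²/5))
-3987 - A(-14) = -3987 - √(-14)*(-7 + (-14)²)/5 = -3987 - I*√14*(-7 + 196)/5 = -3987 - I*√14*189/5 = -3987 - 189*I*√14/5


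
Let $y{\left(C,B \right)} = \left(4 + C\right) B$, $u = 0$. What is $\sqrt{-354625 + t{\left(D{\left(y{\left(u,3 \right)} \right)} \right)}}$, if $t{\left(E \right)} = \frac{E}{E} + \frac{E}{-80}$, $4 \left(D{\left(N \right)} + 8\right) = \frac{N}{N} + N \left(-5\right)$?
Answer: $\frac{i \sqrt{567397945}}{40} \approx 595.5 i$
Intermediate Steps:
$y{\left(C,B \right)} = B \left(4 + C\right)$
$D{\left(N \right)} = - \frac{31}{4} - \frac{5 N}{4}$ ($D{\left(N \right)} = -8 + \frac{\frac{N}{N} + N \left(-5\right)}{4} = -8 + \frac{1 - 5 N}{4} = -8 - \left(- \frac{1}{4} + \frac{5 N}{4}\right) = - \frac{31}{4} - \frac{5 N}{4}$)
$t{\left(E \right)} = 1 - \frac{E}{80}$ ($t{\left(E \right)} = 1 + E \left(- \frac{1}{80}\right) = 1 - \frac{E}{80}$)
$\sqrt{-354625 + t{\left(D{\left(y{\left(u,3 \right)} \right)} \right)}} = \sqrt{-354625 + \left(1 - \frac{- \frac{31}{4} - \frac{5 \cdot 3 \left(4 + 0\right)}{4}}{80}\right)} = \sqrt{-354625 + \left(1 - \frac{- \frac{31}{4} - \frac{5 \cdot 3 \cdot 4}{4}}{80}\right)} = \sqrt{-354625 + \left(1 - \frac{- \frac{31}{4} - 15}{80}\right)} = \sqrt{-354625 + \left(1 - - \frac{91}{320}\right)} = \sqrt{-354625 + \left(1 + \frac{91}{320}\right)} = \sqrt{-354625 + \frac{411}{320}} = \sqrt{- \frac{113479589}{320}} = \frac{i \sqrt{567397945}}{40}$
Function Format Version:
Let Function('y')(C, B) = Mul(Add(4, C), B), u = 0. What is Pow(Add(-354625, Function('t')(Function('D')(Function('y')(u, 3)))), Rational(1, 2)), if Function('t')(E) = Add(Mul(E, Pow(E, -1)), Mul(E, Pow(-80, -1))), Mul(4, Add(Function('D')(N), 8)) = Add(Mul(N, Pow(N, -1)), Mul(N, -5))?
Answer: Mul(Rational(1, 40), I, Pow(567397945, Rational(1, 2))) ≈ Mul(595.50, I)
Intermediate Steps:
Function('y')(C, B) = Mul(B, Add(4, C))
Function('D')(N) = Add(Rational(-31, 4), Mul(Rational(-5, 4), N)) (Function('D')(N) = Add(-8, Mul(Rational(1, 4), Add(Mul(N, Pow(N, -1)), Mul(N, -5)))) = Add(-8, Mul(Rational(1, 4), Add(1, Mul(-5, N)))) = Add(-8, Add(Rational(1, 4), Mul(Rational(-5, 4), N))) = Add(Rational(-31, 4), Mul(Rational(-5, 4), N)))
Function('t')(E) = Add(1, Mul(Rational(-1, 80), E)) (Function('t')(E) = Add(1, Mul(E, Rational(-1, 80))) = Add(1, Mul(Rational(-1, 80), E)))
Pow(Add(-354625, Function('t')(Function('D')(Function('y')(u, 3)))), Rational(1, 2)) = Pow(Add(-354625, Add(1, Mul(Rational(-1, 80), Add(Rational(-31, 4), Mul(Rational(-5, 4), Mul(3, Add(4, 0))))))), Rational(1, 2)) = Pow(Add(-354625, Add(1, Mul(Rational(-1, 80), Add(Rational(-31, 4), Mul(Rational(-5, 4), Mul(3, 4)))))), Rational(1, 2)) = Pow(Add(-354625, Add(1, Mul(Rational(-1, 80), Add(Rational(-31, 4), Mul(Rational(-5, 4), 12))))), Rational(1, 2)) = Pow(Add(-354625, Add(1, Mul(Rational(-1, 80), Add(Rational(-31, 4), -15)))), Rational(1, 2)) = Pow(Add(-354625, Add(1, Mul(Rational(-1, 80), Rational(-91, 4)))), Rational(1, 2)) = Pow(Add(-354625, Add(1, Rational(91, 320))), Rational(1, 2)) = Pow(Add(-354625, Rational(411, 320)), Rational(1, 2)) = Pow(Rational(-113479589, 320), Rational(1, 2)) = Mul(Rational(1, 40), I, Pow(567397945, Rational(1, 2)))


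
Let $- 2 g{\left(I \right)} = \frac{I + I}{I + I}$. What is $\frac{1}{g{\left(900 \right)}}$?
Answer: $-2$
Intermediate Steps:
$g{\left(I \right)} = - \frac{1}{2}$ ($g{\left(I \right)} = - \frac{\left(I + I\right) \frac{1}{I + I}}{2} = - \frac{2 I \frac{1}{2 I}}{2} = \left(- \frac{1}{2}\right) 1 = - \frac{1}{2}$)
$\frac{1}{g{\left(900 \right)}} = \frac{1}{- \frac{1}{2}} = -2$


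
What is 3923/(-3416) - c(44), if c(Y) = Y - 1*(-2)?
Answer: -161059/3416 ≈ -47.148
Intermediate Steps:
c(Y) = 2 + Y (c(Y) = Y + 2 = 2 + Y)
3923/(-3416) - c(44) = 3923/(-3416) - (2 + 44) = 3923*(-1/3416) - 1*46 = -3923/3416 - 46 = -161059/3416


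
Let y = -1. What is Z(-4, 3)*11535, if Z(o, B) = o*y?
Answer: 46140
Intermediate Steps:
Z(o, B) = -o (Z(o, B) = o*(-1) = -o)
Z(-4, 3)*11535 = -1*(-4)*11535 = 4*11535 = 46140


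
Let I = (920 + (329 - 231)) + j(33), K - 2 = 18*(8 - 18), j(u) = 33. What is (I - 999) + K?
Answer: -126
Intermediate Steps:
K = -178 (K = 2 + 18*(8 - 18) = 2 + 18*(-10) = 2 - 180 = -178)
I = 1051 (I = (920 + (329 - 231)) + 33 = (920 + 98) + 33 = 1018 + 33 = 1051)
(I - 999) + K = (1051 - 999) - 178 = 52 - 178 = -126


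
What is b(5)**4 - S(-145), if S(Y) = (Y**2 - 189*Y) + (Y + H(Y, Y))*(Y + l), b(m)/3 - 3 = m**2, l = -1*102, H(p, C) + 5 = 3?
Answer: 49702397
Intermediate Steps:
H(p, C) = -2 (H(p, C) = -5 + 3 = -2)
l = -102
b(m) = 9 + 3*m**2
S(Y) = Y**2 - 189*Y + (-102 + Y)*(-2 + Y) (S(Y) = (Y**2 - 189*Y) + (Y - 2)*(Y - 102) = (Y**2 - 189*Y) + (-2 + Y)*(-102 + Y) = (Y**2 - 189*Y) + (-102 + Y)*(-2 + Y) = Y**2 - 189*Y + (-102 + Y)*(-2 + Y))
b(5)**4 - S(-145) = (9 + 3*5**2)**4 - (204 - 293*(-145) + 2*(-145)**2) = (9 + 3*25)**4 - (204 + 42485 + 2*21025) = (9 + 75)**4 - (204 + 42485 + 42050) = 84**4 - 1*84739 = 49787136 - 84739 = 49702397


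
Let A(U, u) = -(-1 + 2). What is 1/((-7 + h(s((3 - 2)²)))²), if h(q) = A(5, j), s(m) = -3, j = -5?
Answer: 1/64 ≈ 0.015625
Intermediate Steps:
A(U, u) = -1 (A(U, u) = -1*1 = -1)
h(q) = -1
1/((-7 + h(s((3 - 2)²)))²) = 1/((-7 - 1)²) = 1/((-8)²) = 1/64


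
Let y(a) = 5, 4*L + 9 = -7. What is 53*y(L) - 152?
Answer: 113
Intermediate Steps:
L = -4 (L = -9/4 + (1/4)*(-7) = -9/4 - 7/4 = -4)
53*y(L) - 152 = 53*5 - 152 = 265 - 152 = 113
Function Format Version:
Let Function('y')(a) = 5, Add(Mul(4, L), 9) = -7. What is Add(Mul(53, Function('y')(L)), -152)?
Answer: 113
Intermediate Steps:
L = -4 (L = Add(Rational(-9, 4), Mul(Rational(1, 4), -7)) = Add(Rational(-9, 4), Rational(-7, 4)) = -4)
Add(Mul(53, Function('y')(L)), -152) = Add(Mul(53, 5), -152) = Add(265, -152) = 113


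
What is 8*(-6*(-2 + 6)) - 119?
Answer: -311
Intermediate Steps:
8*(-6*(-2 + 6)) - 119 = 8*(-6*4) - 119 = 8*(-24) - 119 = -192 - 119 = -311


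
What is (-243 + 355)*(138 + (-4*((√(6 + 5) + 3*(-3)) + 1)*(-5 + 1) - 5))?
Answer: 560 + 1792*√11 ≈ 6503.4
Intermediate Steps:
(-243 + 355)*(138 + (-4*((√(6 + 5) + 3*(-3)) + 1)*(-5 + 1) - 5)) = 112*(138 + (-4*((√11 - 9) + 1)*(-4) - 5)) = 112*(138 + (-4*((-9 + √11) + 1)*(-4) - 5)) = 112*(138 + (-4*(-8 + √11)*(-4) - 5)) = 112*(138 + (-4*(32 - 4*√11) - 5)) = 112*(138 + ((-128 + 16*√11) - 5)) = 112*(138 + (-133 + 16*√11)) = 112*(5 + 16*√11) = 560 + 1792*√11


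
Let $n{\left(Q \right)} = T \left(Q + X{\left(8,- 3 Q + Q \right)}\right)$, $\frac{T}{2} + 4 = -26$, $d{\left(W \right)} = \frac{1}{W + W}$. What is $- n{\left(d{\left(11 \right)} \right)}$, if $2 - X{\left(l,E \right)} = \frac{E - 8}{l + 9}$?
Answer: $\frac{28290}{187} \approx 151.28$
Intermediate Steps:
$d{\left(W \right)} = \frac{1}{2 W}$
$T = -60$ ($T = -8 + 2 \left(-26\right) = -8 - 52 = -60$)
$X{\left(l,E \right)} = 2 - \frac{-8 + E}{9 + l}$ ($X{\left(l,E \right)} = 2 - \frac{E - 8}{l + 9} = 2 - \frac{-8 + E}{9 + l}$)
$n{\left(Q \right)} = - \frac{2520}{17} - \frac{1140 Q}{17}$ ($n{\left(Q \right)} = - 60 \left(Q + \frac{26 - \left(- 3 Q + Q\right) + 2 \cdot 8}{9 + 8}\right) = - 60 \left(Q + \frac{26 - - 2 Q + 16}{17}\right) = - 60 \left(Q + \frac{26 + 2 Q + 16}{17}\right) = - 60 \left(Q + \frac{42 + 2 Q}{17}\right) = - 60 \left(Q + \left(\frac{42}{17} + \frac{2 Q}{17}\right)\right) = - 60 \left(\frac{42}{17} + \frac{19 Q}{17}\right) = - \frac{2520}{17} - \frac{1140 Q}{17}$)
$- n{\left(d{\left(11 \right)} \right)} = - (- \frac{2520}{17} - \frac{1140 \frac{1}{2 \cdot 11}}{17}) = - (- \frac{2520}{17} - \frac{1140 \cdot \frac{1}{2} \cdot \frac{1}{11}}{17}) = - (- \frac{2520}{17} - \frac{570}{187}) = \left(-1\right) \left(- \frac{28290}{187}\right) = \frac{28290}{187}$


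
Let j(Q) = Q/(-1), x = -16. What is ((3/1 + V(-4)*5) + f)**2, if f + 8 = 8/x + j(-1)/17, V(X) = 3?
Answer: 105625/1156 ≈ 91.371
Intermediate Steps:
j(Q) = -Q (j(Q) = Q*(-1) = -Q)
f = -287/34 (f = -8 + (8/(-16) - 1*(-1)/17) = -8 + (8*(-1/16) + 1*(1/17)) = -8 + (-1/2 + 1/17) = -8 - 15/34 = -287/34 ≈ -8.4412)
((3/1 + V(-4)*5) + f)**2 = ((3/1 + 3*5) - 287/34)**2 = ((3*1 + 15) - 287/34)**2 = ((3 + 15) - 287/34)**2 = (18 - 287/34)**2 = (325/34)**2 = 105625/1156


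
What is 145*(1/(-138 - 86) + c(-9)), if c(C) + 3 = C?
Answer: -389905/224 ≈ -1740.6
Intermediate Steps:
c(C) = -3 + C
145*(1/(-138 - 86) + c(-9)) = 145*(1/(-138 - 86) + (-3 - 9)) = 145*(1/(-224) - 12) = 145*(-1/224 - 12) = 145*(-2689/224) = -389905/224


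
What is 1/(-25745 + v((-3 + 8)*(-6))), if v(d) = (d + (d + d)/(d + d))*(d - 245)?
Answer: -1/17770 ≈ -5.6275e-5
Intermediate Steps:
v(d) = (1 + d)*(-245 + d) (v(d) = (d + (2*d)/((2*d)))*(-245 + d) = (d + (2*d)*(1/(2*d)))*(-245 + d) = (d + 1)*(-245 + d) = (1 + d)*(-245 + d))
1/(-25745 + v((-3 + 8)*(-6))) = 1/(-25745 + (-245 + ((-3 + 8)*(-6))² - 244*(-3 + 8)*(-6))) = 1/(-25745 + (-245 + (5*(-6))² - 1220*(-6))) = 1/(-25745 + (-245 + (-30)² - 244*(-30))) = 1/(-25745 + (-245 + 900 + 7320)) = 1/(-25745 + 7975) = 1/(-17770) = -1/17770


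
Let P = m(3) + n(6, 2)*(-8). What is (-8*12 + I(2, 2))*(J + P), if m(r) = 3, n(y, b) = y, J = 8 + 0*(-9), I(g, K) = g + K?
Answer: 3404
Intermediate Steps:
I(g, K) = K + g
J = 8 (J = 8 + 0 = 8)
P = -45 (P = 3 + 6*(-8) = 3 - 48 = -45)
(-8*12 + I(2, 2))*(J + P) = (-8*12 + (2 + 2))*(8 - 45) = (-96 + 4)*(-37) = -92*(-37) = 3404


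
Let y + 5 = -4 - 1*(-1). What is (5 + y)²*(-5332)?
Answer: -47988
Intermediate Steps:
y = -8 (y = -5 + (-4 - 1*(-1)) = -5 + (-4 + 1) = -5 - 3 = -8)
(5 + y)²*(-5332) = (5 - 8)²*(-5332) = (-3)²*(-5332) = 9*(-5332) = -47988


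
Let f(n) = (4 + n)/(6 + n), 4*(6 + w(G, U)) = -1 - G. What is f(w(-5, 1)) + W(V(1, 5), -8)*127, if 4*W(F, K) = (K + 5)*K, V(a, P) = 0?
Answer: 761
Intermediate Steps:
W(F, K) = K*(5 + K)/4 (W(F, K) = ((K + 5)*K)/4 = ((5 + K)*K)/4 = (K*(5 + K))/4 = K*(5 + K)/4)
w(G, U) = -25/4 - G/4 (w(G, U) = -6 + (-1 - G)/4 = -6 + (-¼ - G/4) = -25/4 - G/4)
f(n) = (4 + n)/(6 + n)
f(w(-5, 1)) + W(V(1, 5), -8)*127 = (4 + (-25/4 - ¼*(-5)))/(6 + (-25/4 - ¼*(-5))) + ((¼)*(-8)*(5 - 8))*127 = (4 + (-25/4 + 5/4))/(6 + (-25/4 + 5/4)) + ((¼)*(-8)*(-3))*127 = (4 - 5)/(6 - 5) + 6*127 = -1/1 + 762 = 1*(-1) + 762 = -1 + 762 = 761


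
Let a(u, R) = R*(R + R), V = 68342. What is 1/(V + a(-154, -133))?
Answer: 1/103720 ≈ 9.6413e-6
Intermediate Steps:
a(u, R) = 2*R² (a(u, R) = R*(2*R) = 2*R²)
1/(V + a(-154, -133)) = 1/(68342 + 2*(-133)²) = 1/(68342 + 2*17689) = 1/(68342 + 35378) = 1/103720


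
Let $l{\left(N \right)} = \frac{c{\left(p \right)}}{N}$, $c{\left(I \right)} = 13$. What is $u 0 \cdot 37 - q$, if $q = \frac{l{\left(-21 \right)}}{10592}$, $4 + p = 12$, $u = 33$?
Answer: $\frac{13}{222432} \approx 5.8445 \cdot 10^{-5}$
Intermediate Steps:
$p = 8$ ($p = -4 + 12 = 8$)
$l{\left(N \right)} = \frac{13}{N}$
$q = - \frac{13}{222432}$ ($q = \frac{13 \frac{1}{-21}}{10592} = 13 \left(- \frac{1}{21}\right) \frac{1}{10592} = \left(- \frac{13}{21}\right) \frac{1}{10592} = - \frac{13}{222432} \approx -5.8445 \cdot 10^{-5}$)
$u 0 \cdot 37 - q = 33 \cdot 0 \cdot 37 - - \frac{13}{222432} = 0 \cdot 37 + \frac{13}{222432} = 0 + \frac{13}{222432} = \frac{13}{222432}$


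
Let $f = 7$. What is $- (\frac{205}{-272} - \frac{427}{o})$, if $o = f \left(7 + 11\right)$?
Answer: $\frac{10141}{2448} \approx 4.1426$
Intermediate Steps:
$o = 126$ ($o = 7 \left(7 + 11\right) = 7 \cdot 18 = 126$)
$- (\frac{205}{-272} - \frac{427}{o}) = - (\frac{205}{-272} - \frac{427}{126}) = - (205 \left(- \frac{1}{272}\right) - \frac{61}{18}) = - (- \frac{205}{272} - \frac{61}{18}) = \left(-1\right) \left(- \frac{10141}{2448}\right) = \frac{10141}{2448}$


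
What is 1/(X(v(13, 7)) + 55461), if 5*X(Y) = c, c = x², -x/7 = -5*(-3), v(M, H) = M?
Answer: 1/57666 ≈ 1.7341e-5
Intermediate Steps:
x = -105 (x = -(-35)*(-3) = -7*15 = -105)
c = 11025 (c = (-105)² = 11025)
X(Y) = 2205 (X(Y) = (⅕)*11025 = 2205)
1/(X(v(13, 7)) + 55461) = 1/(2205 + 55461) = 1/57666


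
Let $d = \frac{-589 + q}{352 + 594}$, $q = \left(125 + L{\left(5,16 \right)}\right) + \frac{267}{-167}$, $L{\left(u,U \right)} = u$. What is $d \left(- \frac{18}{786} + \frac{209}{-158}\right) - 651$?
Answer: $- \frac{531642473019}{817477859} \approx -650.34$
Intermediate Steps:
$q = \frac{21443}{167}$ ($q = \left(125 + 5\right) + \frac{267}{-167} = 130 + 267 \left(- \frac{1}{167}\right) = 130 - \frac{267}{167} = \frac{21443}{167} \approx 128.4$)
$d = - \frac{38460}{78991}$ ($d = \frac{-589 + \frac{21443}{167}}{352 + 594} = - \frac{76920}{167 \cdot 946} = \left(- \frac{76920}{167}\right) \frac{1}{946} = - \frac{38460}{78991} \approx -0.48689$)
$d \left(- \frac{18}{786} + \frac{209}{-158}\right) - 651 = - \frac{38460 \left(- \frac{18}{786} + \frac{209}{-158}\right)}{78991} - 651 = - \frac{38460 \left(\left(-18\right) \frac{1}{786} + 209 \left(- \frac{1}{158}\right)\right)}{78991} - 651 = - \frac{38460 \left(- \frac{3}{131} - \frac{209}{158}\right)}{78991} - 651 = \left(- \frac{38460}{78991}\right) \left(- \frac{27853}{20698}\right) - 651 = \frac{535613190}{817477859} - 651 = - \frac{531642473019}{817477859}$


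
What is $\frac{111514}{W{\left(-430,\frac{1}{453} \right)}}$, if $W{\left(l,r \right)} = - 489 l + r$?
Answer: $\frac{50515842}{95252311} \approx 0.53034$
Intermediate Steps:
$W{\left(l,r \right)} = r - 489 l$
$\frac{111514}{W{\left(-430,\frac{1}{453} \right)}} = \frac{111514}{\frac{1}{453} - -210270} = \frac{111514}{\frac{1}{453} + 210270} = \frac{111514}{\frac{95252311}{453}} = 111514 \cdot \frac{453}{95252311} = \frac{50515842}{95252311}$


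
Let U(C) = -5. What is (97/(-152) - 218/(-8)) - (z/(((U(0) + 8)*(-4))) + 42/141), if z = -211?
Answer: 187115/21432 ≈ 8.7306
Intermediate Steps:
(97/(-152) - 218/(-8)) - (z/(((U(0) + 8)*(-4))) + 42/141) = (97/(-152) - 218/(-8)) - (-211*(-1/(4*(-5 + 8))) + 42/141) = (97*(-1/152) - 218*(-1/8)) - (-211/(3*(-4)) + 42*(1/141)) = (-97/152 + 109/4) - (-211/(-12) + 14/47) = 4045/152 - (-211*(-1/12) + 14/47) = 4045/152 - (211/12 + 14/47) = 4045/152 - 1*10085/564 = 4045/152 - 10085/564 = 187115/21432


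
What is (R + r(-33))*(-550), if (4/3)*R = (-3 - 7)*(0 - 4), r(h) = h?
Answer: 1650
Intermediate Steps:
R = 30 (R = 3*((-3 - 7)*(0 - 4))/4 = 3*(-10*(-4))/4 = (3/4)*40 = 30)
(R + r(-33))*(-550) = (30 - 33)*(-550) = -3*(-550) = 1650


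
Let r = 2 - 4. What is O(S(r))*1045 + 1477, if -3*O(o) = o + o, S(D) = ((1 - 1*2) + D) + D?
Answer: 14881/3 ≈ 4960.3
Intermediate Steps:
r = -2
S(D) = -1 + 2*D (S(D) = ((1 - 2) + D) + D = (-1 + D) + D = -1 + 2*D)
O(o) = -2*o/3 (O(o) = -(o + o)/3 = -2*o/3)
O(S(r))*1045 + 1477 = -2*(-1 + 2*(-2))/3*1045 + 1477 = -2*(-1 - 4)/3*1045 + 1477 = -⅔*(-5)*1045 + 1477 = (10/3)*1045 + 1477 = 10450/3 + 1477 = 14881/3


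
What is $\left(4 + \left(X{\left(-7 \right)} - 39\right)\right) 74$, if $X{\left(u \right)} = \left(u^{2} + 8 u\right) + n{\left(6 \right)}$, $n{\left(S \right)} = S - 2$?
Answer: $-2812$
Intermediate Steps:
$n{\left(S \right)} = -2 + S$ ($n{\left(S \right)} = S - 2 = -2 + S$)
$X{\left(u \right)} = 4 + u^{2} + 8 u$ ($X{\left(u \right)} = \left(u^{2} + 8 u\right) + \left(-2 + 6\right) = \left(u^{2} + 8 u\right) + 4 = 4 + u^{2} + 8 u$)
$\left(4 + \left(X{\left(-7 \right)} - 39\right)\right) 74 = \left(4 + \left(\left(4 + \left(-7\right)^{2} + 8 \left(-7\right)\right) - 39\right)\right) 74 = \left(4 + \left(\left(4 + 49 - 56\right) - 39\right)\right) 74 = \left(4 - 42\right) 74 = \left(-38\right) 74 = -2812$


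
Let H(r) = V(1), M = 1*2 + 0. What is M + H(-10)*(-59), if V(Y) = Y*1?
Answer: -57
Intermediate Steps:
M = 2 (M = 2 + 0 = 2)
V(Y) = Y
H(r) = 1
M + H(-10)*(-59) = 2 + 1*(-59) = 2 - 59 = -57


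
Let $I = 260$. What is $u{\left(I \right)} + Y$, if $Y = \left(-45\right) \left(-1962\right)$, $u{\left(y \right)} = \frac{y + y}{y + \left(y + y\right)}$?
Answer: $\frac{264872}{3} \approx 88291.0$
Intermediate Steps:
$u{\left(y \right)} = \frac{2}{3}$ ($u{\left(y \right)} = \frac{2 y}{y + 2 y} = \frac{2 y}{3 y} = 2 y \frac{1}{3 y} = \frac{2}{3}$)
$Y = 88290$
$u{\left(I \right)} + Y = \frac{2}{3} + 88290 = \frac{264872}{3}$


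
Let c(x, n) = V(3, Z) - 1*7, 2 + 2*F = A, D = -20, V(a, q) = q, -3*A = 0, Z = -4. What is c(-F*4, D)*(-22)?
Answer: 242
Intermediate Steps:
A = 0 (A = -⅓*0 = 0)
F = -1 (F = -1 + (½)*0 = -1 + 0 = -1)
c(x, n) = -11 (c(x, n) = -4 - 1*7 = -4 - 7 = -11)
c(-F*4, D)*(-22) = -11*(-22) = 242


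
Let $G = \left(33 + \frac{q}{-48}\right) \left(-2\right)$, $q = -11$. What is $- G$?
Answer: $\frac{1595}{24} \approx 66.458$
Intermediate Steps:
$G = - \frac{1595}{24}$ ($G = \left(33 - \frac{11}{-48}\right) \left(-2\right) = \left(33 - - \frac{11}{48}\right) \left(-2\right) = \left(33 + \frac{11}{48}\right) \left(-2\right) = \frac{1595}{48} \left(-2\right) = - \frac{1595}{24} \approx -66.458$)
$- G = \left(-1\right) \left(- \frac{1595}{24}\right) = \frac{1595}{24}$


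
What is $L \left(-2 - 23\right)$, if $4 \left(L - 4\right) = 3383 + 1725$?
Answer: $-32025$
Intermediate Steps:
$L = 1281$ ($L = 4 + \frac{3383 + 1725}{4} = 4 + \frac{1}{4} \cdot 5108 = 4 + 1277 = 1281$)
$L \left(-2 - 23\right) = 1281 \left(-2 - 23\right) = 1281 \left(-25\right) = -32025$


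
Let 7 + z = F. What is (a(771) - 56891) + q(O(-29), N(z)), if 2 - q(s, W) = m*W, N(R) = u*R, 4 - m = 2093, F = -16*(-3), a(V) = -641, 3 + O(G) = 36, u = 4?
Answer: 285066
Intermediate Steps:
O(G) = 33 (O(G) = -3 + 36 = 33)
F = 48
z = 41 (z = -7 + 48 = 41)
m = -2089 (m = 4 - 1*2093 = 4 - 2093 = -2089)
N(R) = 4*R
q(s, W) = 2 + 2089*W (q(s, W) = 2 - (-2089)*W = 2 + 2089*W)
(a(771) - 56891) + q(O(-29), N(z)) = (-641 - 56891) + (2 + 2089*(4*41)) = -57532 + (2 + 2089*164) = -57532 + (2 + 342596) = -57532 + 342598 = 285066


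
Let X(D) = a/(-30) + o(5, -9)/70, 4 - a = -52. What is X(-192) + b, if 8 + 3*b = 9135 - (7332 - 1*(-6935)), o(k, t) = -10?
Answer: -60037/35 ≈ -1715.3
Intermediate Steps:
a = 56 (a = 4 - 1*(-52) = 4 + 52 = 56)
X(D) = -211/105 (X(D) = 56/(-30) - 10/70 = 56*(-1/30) - 10*1/70 = -28/15 - ⅐ = -211/105)
b = -5140/3 (b = -8/3 + (9135 - (7332 - 1*(-6935)))/3 = -8/3 + (9135 - (7332 + 6935))/3 = -8/3 + (9135 - 1*14267)/3 = -8/3 + (9135 - 14267)/3 = -8/3 + (⅓)*(-5132) = -8/3 - 5132/3 = -5140/3 ≈ -1713.3)
X(-192) + b = -211/105 - 5140/3 = -60037/35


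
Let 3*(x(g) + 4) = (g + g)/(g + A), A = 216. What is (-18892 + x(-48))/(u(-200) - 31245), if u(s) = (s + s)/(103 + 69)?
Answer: 3412652/5643267 ≈ 0.60473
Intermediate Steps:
u(s) = s/86 (u(s) = (2*s)/172 = (2*s)*(1/172) = s/86)
x(g) = -4 + 2*g/(3*(216 + g)) (x(g) = -4 + ((g + g)/(g + 216))/3 = -4 + ((2*g)/(216 + g))/3 = -4 + (2*g/(216 + g))/3 = -4 + 2*g/(3*(216 + g)))
(-18892 + x(-48))/(u(-200) - 31245) = (-18892 + 2*(-1296 - 5*(-48))/(3*(216 - 48)))/((1/86)*(-200) - 31245) = (-18892 + (⅔)*(-1296 + 240)/168)/(-100/43 - 31245) = (-18892 + (⅔)*(1/168)*(-1056))/(-1343635/43) = (-18892 - 88/21)*(-43/1343635) = -396820/21*(-43/1343635) = 3412652/5643267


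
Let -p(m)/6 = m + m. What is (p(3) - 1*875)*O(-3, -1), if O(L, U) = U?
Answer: 911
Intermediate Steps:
p(m) = -12*m (p(m) = -6*(m + m) = -12*m)
(p(3) - 1*875)*O(-3, -1) = (-12*3 - 1*875)*(-1) = (-36 - 875)*(-1) = -911*(-1) = 911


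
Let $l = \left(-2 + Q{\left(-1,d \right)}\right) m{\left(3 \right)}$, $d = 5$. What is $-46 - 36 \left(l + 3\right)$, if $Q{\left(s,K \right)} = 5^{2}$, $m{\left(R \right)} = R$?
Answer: $-2638$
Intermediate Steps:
$Q{\left(s,K \right)} = 25$
$l = 69$ ($l = \left(-2 + 25\right) 3 = 23 \cdot 3 = 69$)
$-46 - 36 \left(l + 3\right) = -46 - 36 \left(69 + 3\right) = -46 - 2592 = -2638$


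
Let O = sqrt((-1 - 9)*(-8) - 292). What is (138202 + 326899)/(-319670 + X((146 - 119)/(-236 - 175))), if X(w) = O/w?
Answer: -6021492885135/4138652799964 + 573469533*I*sqrt(53)/4138652799964 ≈ -1.4549 + 0.0010088*I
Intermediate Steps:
O = 2*I*sqrt(53) (O = sqrt(-10*(-8) - 292) = sqrt(80 - 292) = sqrt(-212) = 2*I*sqrt(53) ≈ 14.56*I)
X(w) = 2*I*sqrt(53)/w (X(w) = (2*I*sqrt(53))/w = 2*I*sqrt(53)/w)
(138202 + 326899)/(-319670 + X((146 - 119)/(-236 - 175))) = (138202 + 326899)/(-319670 + 2*I*sqrt(53)/(((146 - 119)/(-236 - 175)))) = 465101/(-319670 + 2*I*sqrt(53)/((27/(-411)))) = 465101/(-319670 + 2*I*sqrt(53)/((27*(-1/411)))) = 465101/(-319670 + 2*I*sqrt(53)/(-9/137)) = 465101/(-319670 + 2*I*sqrt(53)*(-137/9)) = 465101/(-319670 - 274*I*sqrt(53)/9)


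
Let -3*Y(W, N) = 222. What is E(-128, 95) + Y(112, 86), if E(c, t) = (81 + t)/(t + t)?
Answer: -6942/95 ≈ -73.074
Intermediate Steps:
Y(W, N) = -74 (Y(W, N) = -1/3*222 = -74)
E(c, t) = (81 + t)/(2*t) (E(c, t) = (81 + t)/((2*t)) = (81 + t)*(1/(2*t)) = (81 + t)/(2*t))
E(-128, 95) + Y(112, 86) = (1/2)*(81 + 95)/95 - 74 = (1/2)*(1/95)*176 - 74 = 88/95 - 74 = -6942/95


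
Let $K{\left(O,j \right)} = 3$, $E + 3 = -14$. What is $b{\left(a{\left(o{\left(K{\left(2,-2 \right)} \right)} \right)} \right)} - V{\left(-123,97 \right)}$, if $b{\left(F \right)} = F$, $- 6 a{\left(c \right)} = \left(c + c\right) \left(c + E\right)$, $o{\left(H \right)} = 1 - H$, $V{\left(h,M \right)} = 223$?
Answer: $- \frac{707}{3} \approx -235.67$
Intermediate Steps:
$E = -17$ ($E = -3 - 14 = -17$)
$a{\left(c \right)} = - \frac{c \left(-17 + c\right)}{3}$ ($a{\left(c \right)} = - \frac{\left(c + c\right) \left(c - 17\right)}{6} = - \frac{2 c \left(-17 + c\right)}{6} = - \frac{c \left(-17 + c\right)}{3}$)
$b{\left(a{\left(o{\left(K{\left(2,-2 \right)} \right)} \right)} \right)} - V{\left(-123,97 \right)} = \frac{\left(1 - 3\right) \left(17 - \left(1 - 3\right)\right)}{3} - 223 = \frac{1}{3} \left(-2\right) \left(17 - -2\right) - 223 = \frac{1}{3} \left(-2\right) \left(17 + 2\right) - 223 = \frac{1}{3} \left(-2\right) 19 - 223 = - \frac{38}{3} - 223 = - \frac{707}{3}$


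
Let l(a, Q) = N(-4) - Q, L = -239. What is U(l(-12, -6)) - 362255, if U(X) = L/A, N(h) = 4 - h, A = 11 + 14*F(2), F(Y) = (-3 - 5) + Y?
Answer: -26444376/73 ≈ -3.6225e+5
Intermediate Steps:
F(Y) = -8 + Y
A = -73 (A = 11 + 14*(-8 + 2) = 11 + 14*(-6) = 11 - 84 = -73)
l(a, Q) = 8 - Q (l(a, Q) = (4 - 1*(-4)) - Q = (4 + 4) - Q = 8 - Q)
U(X) = 239/73 (U(X) = -239/(-73) = -239*(-1/73) = 239/73)
U(l(-12, -6)) - 362255 = 239/73 - 362255 = -26444376/73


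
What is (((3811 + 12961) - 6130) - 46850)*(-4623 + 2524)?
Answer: 76000592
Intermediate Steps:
(((3811 + 12961) - 6130) - 46850)*(-4623 + 2524) = ((16772 - 6130) - 46850)*(-2099) = (10642 - 46850)*(-2099) = -36208*(-2099) = 76000592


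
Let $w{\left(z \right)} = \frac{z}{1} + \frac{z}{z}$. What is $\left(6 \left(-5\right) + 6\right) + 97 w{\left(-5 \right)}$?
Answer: $-412$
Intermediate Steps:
$w{\left(z \right)} = 1 + z$ ($w{\left(z \right)} = z 1 + 1 = z + 1 = 1 + z$)
$\left(6 \left(-5\right) + 6\right) + 97 w{\left(-5 \right)} = \left(6 \left(-5\right) + 6\right) + 97 \left(1 - 5\right) = \left(-30 + 6\right) + 97 \left(-4\right) = -24 - 388 = -412$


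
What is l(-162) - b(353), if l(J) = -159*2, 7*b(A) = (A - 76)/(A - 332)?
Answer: -47023/147 ≈ -319.88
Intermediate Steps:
b(A) = (-76 + A)/(7*(-332 + A)) (b(A) = ((A - 76)/(A - 332))/7 = ((-76 + A)/(-332 + A))/7 = (-76 + A)/(7*(-332 + A)))
l(J) = -318
l(-162) - b(353) = -318 - (-76 + 353)/(7*(-332 + 353)) = -318 - 277/(7*21) = -318 - 1*277/147 = -318 - 277/147 = -47023/147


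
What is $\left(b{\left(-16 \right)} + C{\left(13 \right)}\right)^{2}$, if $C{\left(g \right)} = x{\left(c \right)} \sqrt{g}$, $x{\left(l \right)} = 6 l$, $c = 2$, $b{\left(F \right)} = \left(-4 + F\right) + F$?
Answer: $3168 - 864 \sqrt{13} \approx 52.804$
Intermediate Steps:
$b{\left(F \right)} = -4 + 2 F$
$C{\left(g \right)} = 12 \sqrt{g}$ ($C{\left(g \right)} = 6 \cdot 2 \sqrt{g} = 12 \sqrt{g}$)
$\left(b{\left(-16 \right)} + C{\left(13 \right)}\right)^{2} = \left(\left(-4 + 2 \left(-16\right)\right) + 12 \sqrt{13}\right)^{2} = \left(\left(-4 - 32\right) + 12 \sqrt{13}\right)^{2} = \left(-36 + 12 \sqrt{13}\right)^{2}$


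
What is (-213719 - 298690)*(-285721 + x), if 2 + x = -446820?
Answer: 375361626087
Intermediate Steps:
x = -446822 (x = -2 - 446820 = -446822)
(-213719 - 298690)*(-285721 + x) = (-213719 - 298690)*(-285721 - 446822) = -512409*(-732543) = 375361626087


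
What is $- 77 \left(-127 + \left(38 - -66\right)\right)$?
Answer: $1771$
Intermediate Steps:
$- 77 \left(-127 + \left(38 - -66\right)\right) = - 77 \left(-127 + \left(38 + 66\right)\right) = - 77 \left(-127 + 104\right) = \left(-77\right) \left(-23\right) = 1771$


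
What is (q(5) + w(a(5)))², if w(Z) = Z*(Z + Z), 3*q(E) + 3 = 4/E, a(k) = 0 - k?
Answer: 546121/225 ≈ 2427.2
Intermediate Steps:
a(k) = -k
q(E) = -1 + 4/(3*E) (q(E) = -1 + (4/E)/3 = -1 + 4/(3*E))
w(Z) = 2*Z² (w(Z) = Z*(2*Z) = 2*Z²)
(q(5) + w(a(5)))² = ((4/3 - 1*5)/5 + 2*(-1*5)²)² = ((4/3 - 5)/5 + 2*(-5)²)² = ((⅕)*(-11/3) + 2*25)² = (-11/15 + 50)² = (739/15)² = 546121/225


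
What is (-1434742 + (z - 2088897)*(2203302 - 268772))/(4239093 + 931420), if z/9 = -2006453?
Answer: -38974927046962/5170513 ≈ -7.5379e+6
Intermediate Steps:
z = -18058077 (z = 9*(-2006453) = -18058077)
(-1434742 + (z - 2088897)*(2203302 - 268772))/(4239093 + 931420) = (-1434742 + (-18058077 - 2088897)*(2203302 - 268772))/(4239093 + 931420) = (-1434742 - 20146974*1934530)/5170513 = (-1434742 - 38974925612220)*(1/5170513) = -38974927046962*1/5170513 = -38974927046962/5170513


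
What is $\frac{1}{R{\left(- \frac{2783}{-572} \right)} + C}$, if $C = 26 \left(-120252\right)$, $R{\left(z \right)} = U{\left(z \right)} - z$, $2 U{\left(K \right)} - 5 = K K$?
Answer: $- \frac{5408}{16908341999} \approx -3.1984 \cdot 10^{-7}$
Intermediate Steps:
$U{\left(K \right)} = \frac{5}{2} + \frac{K^{2}}{2}$ ($U{\left(K \right)} = \frac{5}{2} + \frac{K K}{2} = \frac{5}{2} + \frac{K^{2}}{2}$)
$R{\left(z \right)} = \frac{5}{2} + \frac{z^{2}}{2} - z$ ($R{\left(z \right)} = \left(\frac{5}{2} + \frac{z^{2}}{2}\right) - z = \frac{5}{2} + \frac{z^{2}}{2} - z$)
$C = -3126552$
$\frac{1}{R{\left(- \frac{2783}{-572} \right)} + C} = \frac{1}{\left(\frac{5}{2} + \frac{\left(- \frac{2783}{-572}\right)^{2}}{2} - - \frac{2783}{-572}\right) - 3126552} = \frac{1}{\left(\frac{5}{2} + \frac{\left(\left(-2783\right) \left(- \frac{1}{572}\right)\right)^{2}}{2} - \left(-2783\right) \left(- \frac{1}{572}\right)\right) - 3126552} = \frac{1}{\left(\frac{5}{2} + \frac{\left(\frac{253}{52}\right)^{2}}{2} - \frac{253}{52}\right) - 3126552} = \frac{1}{\left(\frac{5}{2} + \frac{1}{2} \cdot \frac{64009}{2704} - \frac{253}{52}\right) - 3126552} = \frac{1}{\left(\frac{5}{2} + \frac{64009}{5408} - \frac{253}{52}\right) - 3126552} = \frac{1}{\frac{51217}{5408} - 3126552} = \frac{1}{- \frac{16908341999}{5408}} = - \frac{5408}{16908341999}$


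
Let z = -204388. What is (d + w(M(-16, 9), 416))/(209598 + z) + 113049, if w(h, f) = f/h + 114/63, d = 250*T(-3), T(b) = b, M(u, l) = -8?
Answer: 6184337143/54705 ≈ 1.1305e+5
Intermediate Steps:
d = -750 (d = 250*(-3) = -750)
w(h, f) = 38/21 + f/h (w(h, f) = f/h + 114*(1/63) = f/h + 38/21 = 38/21 + f/h)
(d + w(M(-16, 9), 416))/(209598 + z) + 113049 = (-750 + (38/21 + 416/(-8)))/(209598 - 204388) + 113049 = (-750 + (38/21 + 416*(-1/8)))/5210 + 113049 = (-750 + (38/21 - 52))*(1/5210) + 113049 = (-750 - 1054/21)*(1/5210) + 113049 = -16804/21*1/5210 + 113049 = -8402/54705 + 113049 = 6184337143/54705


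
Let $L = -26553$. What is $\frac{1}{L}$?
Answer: $- \frac{1}{26553} \approx -3.7661 \cdot 10^{-5}$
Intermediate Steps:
$\frac{1}{L} = \frac{1}{-26553} = - \frac{1}{26553}$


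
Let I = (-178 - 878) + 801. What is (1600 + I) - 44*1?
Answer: 1301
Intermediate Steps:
I = -255 (I = -1056 + 801 = -255)
(1600 + I) - 44*1 = (1600 - 255) - 44*1 = 1345 - 44 = 1301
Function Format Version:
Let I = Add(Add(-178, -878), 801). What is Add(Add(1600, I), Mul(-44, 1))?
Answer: 1301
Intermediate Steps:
I = -255 (I = Add(-1056, 801) = -255)
Add(Add(1600, I), Mul(-44, 1)) = Add(Add(1600, -255), Mul(-44, 1)) = Add(1345, -44) = 1301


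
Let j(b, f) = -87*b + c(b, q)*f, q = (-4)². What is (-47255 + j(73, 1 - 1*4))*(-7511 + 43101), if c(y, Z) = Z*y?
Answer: -2032544900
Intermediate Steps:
q = 16
j(b, f) = -87*b + 16*b*f (j(b, f) = -87*b + (16*b)*f = -87*b + 16*b*f)
(-47255 + j(73, 1 - 1*4))*(-7511 + 43101) = (-47255 + 73*(-87 + 16*(1 - 1*4)))*(-7511 + 43101) = (-47255 + 73*(-87 + 16*(1 - 4)))*35590 = (-47255 + 73*(-87 + 16*(-3)))*35590 = (-47255 + 73*(-87 - 48))*35590 = (-47255 + 73*(-135))*35590 = (-47255 - 9855)*35590 = -57110*35590 = -2032544900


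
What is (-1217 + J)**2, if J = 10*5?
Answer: 1361889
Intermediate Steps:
J = 50
(-1217 + J)**2 = (-1217 + 50)**2 = (-1167)**2 = 1361889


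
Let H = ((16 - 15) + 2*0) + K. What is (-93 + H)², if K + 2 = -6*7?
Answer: 18496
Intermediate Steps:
K = -44 (K = -2 - 6*7 = -2 - 42 = -44)
H = -43 (H = ((16 - 15) + 2*0) - 44 = (1 + 0) - 44 = 1 - 44 = -43)
(-93 + H)² = (-93 - 43)² = (-136)² = 18496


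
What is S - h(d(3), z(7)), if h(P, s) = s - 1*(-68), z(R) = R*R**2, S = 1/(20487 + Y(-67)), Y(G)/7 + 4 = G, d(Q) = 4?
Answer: -8215889/19990 ≈ -411.00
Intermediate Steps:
Y(G) = -28 + 7*G
S = 1/19990 (S = 1/(20487 + (-28 + 7*(-67))) = 1/(20487 + (-28 - 469)) = 1/(20487 - 497) = 1/19990 ≈ 5.0025e-5)
z(R) = R**3
h(P, s) = 68 + s (h(P, s) = s + 68 = 68 + s)
S - h(d(3), z(7)) = 1/19990 - (68 + 7**3) = 1/19990 - (68 + 343) = 1/19990 - 1*411 = 1/19990 - 411 = -8215889/19990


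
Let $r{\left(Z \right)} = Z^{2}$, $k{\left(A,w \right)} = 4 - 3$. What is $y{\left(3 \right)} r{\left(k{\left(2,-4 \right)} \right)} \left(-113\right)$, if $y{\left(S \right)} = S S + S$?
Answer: $-1356$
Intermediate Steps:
$y{\left(S \right)} = S + S^{2}$ ($y{\left(S \right)} = S^{2} + S = S + S^{2}$)
$k{\left(A,w \right)} = 1$
$y{\left(3 \right)} r{\left(k{\left(2,-4 \right)} \right)} \left(-113\right) = 3 \left(1 + 3\right) 1^{2} \left(-113\right) = 3 \cdot 4 \cdot 1 \left(-113\right) = 12 \cdot 1 \left(-113\right) = 12 \left(-113\right) = -1356$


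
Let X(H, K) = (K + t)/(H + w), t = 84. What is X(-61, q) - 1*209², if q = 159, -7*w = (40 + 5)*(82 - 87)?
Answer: -8825263/202 ≈ -43689.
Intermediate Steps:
w = 225/7 (w = -(40 + 5)*(82 - 87)/7 = -45*(-5)/7 = -⅐*(-225) = 225/7 ≈ 32.143)
X(H, K) = (84 + K)/(225/7 + H) (X(H, K) = (K + 84)/(H + 225/7) = (84 + K)/(225/7 + H))
X(-61, q) - 1*209² = 7*(84 + 159)/(225 + 7*(-61)) - 1*209² = 7*243/(225 - 427) - 1*43681 = 7*243/(-202) - 43681 = 7*(-1/202)*243 - 43681 = -1701/202 - 43681 = -8825263/202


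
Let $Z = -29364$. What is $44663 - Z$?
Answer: $74027$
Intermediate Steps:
$44663 - Z = 44663 - -29364 = 44663 + 29364 = 74027$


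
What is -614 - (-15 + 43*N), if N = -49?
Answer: 1508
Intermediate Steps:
-614 - (-15 + 43*N) = -614 - (-15 + 43*(-49)) = -614 - (-15 - 2107) = -614 - 1*(-2122) = -614 + 2122 = 1508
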